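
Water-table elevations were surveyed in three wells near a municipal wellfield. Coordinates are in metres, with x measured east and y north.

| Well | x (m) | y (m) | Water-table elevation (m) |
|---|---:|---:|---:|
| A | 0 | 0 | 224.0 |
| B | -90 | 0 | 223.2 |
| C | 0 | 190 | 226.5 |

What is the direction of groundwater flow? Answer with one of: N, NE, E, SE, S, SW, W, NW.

SW

∂h/∂x = (223.2 − 224.0) / (-90 − 0) = +0.008889
∂h/∂y = (226.5 − 224.0) / (190 − 0) = +0.01316
Flow = −∇h = (-0.008889 east, -0.01316 north), which points southwest.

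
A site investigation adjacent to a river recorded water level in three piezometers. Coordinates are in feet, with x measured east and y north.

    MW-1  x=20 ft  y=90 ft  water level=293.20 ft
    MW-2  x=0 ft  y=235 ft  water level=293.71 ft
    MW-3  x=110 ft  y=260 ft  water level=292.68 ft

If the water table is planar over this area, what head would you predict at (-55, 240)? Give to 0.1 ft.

Differences from MW-1: to MW-2 (Δx, Δy, Δh) = (-20, 145, +0.51); to MW-3 = (90, 170, -0.52).
Determinant of the coordinate differences = (-20)·170 − 90·145 = -16450.
∂h/∂x = [(+0.51)·170 − (-0.52)·145] / -16450 = -0.009854
∂h/∂y = [(-20)·(-0.52) − 90·(+0.51)] / -16450 = +0.002158
h(-55, 240) = 293.20 + (-0.009854)·(-75) + (+0.002158)·(150) = 293.20 +0.739 +0.324 = 294.263 ft.

294.3 ft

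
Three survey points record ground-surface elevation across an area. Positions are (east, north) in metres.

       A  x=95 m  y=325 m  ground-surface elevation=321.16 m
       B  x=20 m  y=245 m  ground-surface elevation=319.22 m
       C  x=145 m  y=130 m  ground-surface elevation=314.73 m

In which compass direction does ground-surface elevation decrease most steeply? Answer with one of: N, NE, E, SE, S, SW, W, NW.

Differences from A: to B (Δx, Δy, Δh) = (-75, -80, -1.94); to C = (50, -195, -6.43).
Determinant of the coordinate differences = (-75)·(-195) − 50·(-80) = 18625.
∂z/∂x = [(-1.94)·(-195) − (-6.43)·(-80)] / 18625 = -0.007307
∂z/∂y = [(-75)·(-6.43) − 50·(-1.94)] / 18625 = +0.03110
Steepest decrease is along −∇f = (+0.007307 E, -0.03110 N) → south.

S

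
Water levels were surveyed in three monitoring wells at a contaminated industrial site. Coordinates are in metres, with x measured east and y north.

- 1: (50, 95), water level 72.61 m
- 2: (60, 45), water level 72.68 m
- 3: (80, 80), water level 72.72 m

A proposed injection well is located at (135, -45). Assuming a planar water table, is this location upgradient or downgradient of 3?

upgradient

With h = a·x + b·y + c and 1 as origin, the differences give:
  10·a + (-50)·b = +0.07
  30·a + (-15)·b = +0.11
Eliminate b (×(-15) and ×(-50), subtract): 1350·a = 4.450 → a = ∂h/∂x = +0.003296
Back-substitute: b = ∂h/∂y = -0.0007407.
Head at (135, -45) = 72.61 + (+0.003296)·(85) + (-0.0007407)·(-140) = 72.99 m.
That is higher than the 72.72 m at 3, so the point is upgradient.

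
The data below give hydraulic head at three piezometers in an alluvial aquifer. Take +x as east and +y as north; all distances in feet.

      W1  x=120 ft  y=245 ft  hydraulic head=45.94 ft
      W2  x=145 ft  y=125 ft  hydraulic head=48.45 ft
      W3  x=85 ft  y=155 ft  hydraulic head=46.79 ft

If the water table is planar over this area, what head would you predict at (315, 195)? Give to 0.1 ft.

Three-point gradient (reference W1): Δ to W2 = (25, -120, +2.51), Δ to W3 = (-35, -90, +0.85).
∂h/∂x = +0.01921, ∂h/∂y = -0.01691 (det = -6450).
h(315, 195) = 45.94 + (+0.01921)·(195) + (-0.01691)·(-50) = 45.94 +3.746 +0.846 = 50.532 ft.

50.5 ft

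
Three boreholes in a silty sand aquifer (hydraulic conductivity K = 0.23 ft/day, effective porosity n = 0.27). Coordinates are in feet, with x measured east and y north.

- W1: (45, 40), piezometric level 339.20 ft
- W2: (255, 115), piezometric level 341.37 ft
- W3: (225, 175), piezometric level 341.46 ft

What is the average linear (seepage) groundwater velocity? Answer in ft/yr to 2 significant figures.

3.1 ft/yr

With h = a·x + b·y + c and W1 as origin, the differences give:
  210·a + 75·b = +2.17
  180·a + 135·b = +2.26
Eliminate b (×135 and ×75, subtract): 14850·a = 123.450 → a = ∂h/∂x = +0.008313
Back-substitute: b = ∂h/∂y = +0.005657.
|∇h| = √(0.008313² + 0.005657²) = 0.01006
Seepage velocity v = K·i/n = 0.23 × 0.01006 / 0.27 = 0.00857 ft/day = 3.13 ft/yr.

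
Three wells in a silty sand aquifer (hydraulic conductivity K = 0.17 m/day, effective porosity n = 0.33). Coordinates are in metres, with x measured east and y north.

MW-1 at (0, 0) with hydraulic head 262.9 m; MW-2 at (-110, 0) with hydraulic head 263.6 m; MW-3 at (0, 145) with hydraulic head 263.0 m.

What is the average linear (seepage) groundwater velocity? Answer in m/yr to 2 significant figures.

1.2 m/yr

∂h/∂x = (263.6 − 262.9) / (-110 − 0) = -0.006364
∂h/∂y = (263.0 − 262.9) / (145 − 0) = +0.0006897
|∇h| = √(-0.006364² + 0.0006897²) = 0.006401
Seepage velocity v = K·i/n = 0.17 × 0.006401 / 0.33 = 0.003297 m/day = 1.204 m/yr.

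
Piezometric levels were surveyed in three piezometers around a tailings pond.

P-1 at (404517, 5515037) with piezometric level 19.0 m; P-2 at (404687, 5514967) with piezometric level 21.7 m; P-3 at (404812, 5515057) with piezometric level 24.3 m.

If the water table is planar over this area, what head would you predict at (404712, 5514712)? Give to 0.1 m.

With h = a·x + b·y + c and P-1 as origin, the differences give:
  170·a + (-70)·b = +2.7
  295·a + 20·b = +5.3
Eliminate b (×20 and ×(-70), subtract): 24050·a = 425.00 → a = ∂h/∂x = +0.01767
Back-substitute: b = ∂h/∂y = +0.004345.
h(404712, 5514712) = 19.0 + (+0.01767)·(195) + (+0.004345)·(-325) = 19.0 +3.446 -1.412 = 21.034 m.

21.0 m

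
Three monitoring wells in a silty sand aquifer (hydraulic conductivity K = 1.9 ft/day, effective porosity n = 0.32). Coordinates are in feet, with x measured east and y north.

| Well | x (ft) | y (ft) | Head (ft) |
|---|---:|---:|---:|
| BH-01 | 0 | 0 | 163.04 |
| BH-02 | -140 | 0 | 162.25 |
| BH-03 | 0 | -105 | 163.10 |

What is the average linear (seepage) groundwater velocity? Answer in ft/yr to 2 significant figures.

∂h/∂x = (162.25 − 163.04) / (-140 − 0) = +0.005643
∂h/∂y = (163.10 − 163.04) / (-105 − 0) = -0.0005714
|∇h| = √(0.005643² + -0.0005714²) = 0.005672
Seepage velocity v = K·i/n = 1.9 × 0.005672 / 0.32 = 0.03368 ft/day = 12.3 ft/yr.

12 ft/yr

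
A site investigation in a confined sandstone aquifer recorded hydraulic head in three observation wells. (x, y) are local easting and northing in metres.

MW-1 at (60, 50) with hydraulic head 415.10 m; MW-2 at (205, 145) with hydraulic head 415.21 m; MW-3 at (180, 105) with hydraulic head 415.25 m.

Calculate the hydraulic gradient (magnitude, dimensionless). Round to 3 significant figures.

With h = a·x + b·y + c and MW-1 as origin, the differences give:
  145·a + 95·b = +0.11
  120·a + 55·b = +0.15
Eliminate b (×55 and ×95, subtract): -3425·a = -8.200 → a = ∂h/∂x = +0.002394
Back-substitute: b = ∂h/∂y = -0.002496.
|∇h| = √(0.002394² + -0.002496²) = 0.003459

0.00346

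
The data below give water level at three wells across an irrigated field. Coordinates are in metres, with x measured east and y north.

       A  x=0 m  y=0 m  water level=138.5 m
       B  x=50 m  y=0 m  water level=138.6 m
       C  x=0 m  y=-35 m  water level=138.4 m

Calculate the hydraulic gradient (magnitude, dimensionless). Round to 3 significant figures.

∂h/∂x = (138.6 − 138.5) / (50 − 0) = +0.002000
∂h/∂y = (138.4 − 138.5) / (-35 − 0) = +0.002857
|∇h| = √(0.002000² + 0.002857²) = 0.003487

0.00349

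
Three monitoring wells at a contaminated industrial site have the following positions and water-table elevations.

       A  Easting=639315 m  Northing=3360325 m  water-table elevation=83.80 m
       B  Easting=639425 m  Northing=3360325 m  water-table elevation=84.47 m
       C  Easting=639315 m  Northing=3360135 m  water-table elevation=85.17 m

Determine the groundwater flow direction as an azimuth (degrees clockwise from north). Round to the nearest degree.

∂h/∂x = (84.47 − 83.80) / (639425 − 639315) = +0.006091
∂h/∂y = (85.17 − 83.80) / (3360135 − 3360325) = -0.007211
Flow direction (−∇h) has components (-0.006091 E, +0.007211 N).
Azimuth = atan2(E, N) = atan2(-0.006091, +0.007211) = 319.8° ≈ 320°.

320°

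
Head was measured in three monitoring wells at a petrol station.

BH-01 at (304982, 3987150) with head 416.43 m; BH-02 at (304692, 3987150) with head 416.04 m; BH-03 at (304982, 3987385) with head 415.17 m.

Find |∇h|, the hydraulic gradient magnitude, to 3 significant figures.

∂h/∂x = (416.04 − 416.43) / (304692 − 304982) = +0.001345
∂h/∂y = (415.17 − 416.43) / (3987385 − 3987150) = -0.005362
|∇h| = √(0.001345² + -0.005362²) = 0.005528

0.00553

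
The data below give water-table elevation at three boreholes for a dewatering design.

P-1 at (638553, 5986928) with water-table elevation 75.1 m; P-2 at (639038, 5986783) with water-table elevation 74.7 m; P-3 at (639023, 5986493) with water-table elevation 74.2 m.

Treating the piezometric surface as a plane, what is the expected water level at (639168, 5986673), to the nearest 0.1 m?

Differences from P-1: to P-2 (Δx, Δy, Δh) = (485, -145, -0.4); to P-3 = (470, -435, -0.9).
Solve a·Δx + b·Δy = Δh: det = 485·(-435) − 470·(-145) = -142825.
∂h/∂x = [(-0.4)·(-435) − (-0.9)·(-145)] / -142825 = -0.0003046
∂h/∂y = [485·(-0.9) − 470·(-0.4)] / -142825 = +0.001740
h(639168, 5986673) = 75.1 + (-0.0003046)·(615) + (+0.001740)·(-255) = 75.1 -0.187 -0.444 = 74.469 m.

74.5 m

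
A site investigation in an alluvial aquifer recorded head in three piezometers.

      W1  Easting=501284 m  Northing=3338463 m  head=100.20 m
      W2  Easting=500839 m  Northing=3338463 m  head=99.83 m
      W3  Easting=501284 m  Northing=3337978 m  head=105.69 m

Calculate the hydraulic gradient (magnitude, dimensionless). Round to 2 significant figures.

∂h/∂x = (99.83 − 100.20) / (500839 − 501284) = +0.0008315
∂h/∂y = (105.69 − 100.20) / (3337978 − 3338463) = -0.01132
|∇h| = √(0.0008315² + -0.01132²) = 0.01135

0.011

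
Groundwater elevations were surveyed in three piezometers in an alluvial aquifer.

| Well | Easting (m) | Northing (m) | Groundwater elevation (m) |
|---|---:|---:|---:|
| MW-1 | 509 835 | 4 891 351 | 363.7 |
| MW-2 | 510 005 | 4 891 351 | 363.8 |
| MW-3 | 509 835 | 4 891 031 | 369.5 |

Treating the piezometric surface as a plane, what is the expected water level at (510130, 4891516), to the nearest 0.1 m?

∂h/∂x = (363.8 − 363.7) / (510005 − 509835) = +0.0005882
∂h/∂y = (369.5 − 363.7) / (4891031 − 4891351) = -0.01813
h(510130, 4891516) = 363.7 + (+0.0005882)·(295) + (-0.01813)·(165) = 363.7 +0.174 -2.991 = 360.883 m.

360.9 m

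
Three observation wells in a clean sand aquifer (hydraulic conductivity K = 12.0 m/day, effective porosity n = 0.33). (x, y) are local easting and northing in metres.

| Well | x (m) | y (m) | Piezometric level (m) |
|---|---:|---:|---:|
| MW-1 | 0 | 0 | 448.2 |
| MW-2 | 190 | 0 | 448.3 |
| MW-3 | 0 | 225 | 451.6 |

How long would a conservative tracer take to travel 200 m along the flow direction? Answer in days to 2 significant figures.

360 days

∂h/∂x = (448.3 − 448.2) / (190 − 0) = +0.0005263
∂h/∂y = (451.6 − 448.2) / (225 − 0) = +0.01511
|∇h| = √(0.0005263² + 0.01511²) = 0.01512
Seepage velocity v = K·i/n = 12.0 × 0.01512 / 0.33 = 0.5498 m/day.
t = 200 / 0.5498 = 363.8 days.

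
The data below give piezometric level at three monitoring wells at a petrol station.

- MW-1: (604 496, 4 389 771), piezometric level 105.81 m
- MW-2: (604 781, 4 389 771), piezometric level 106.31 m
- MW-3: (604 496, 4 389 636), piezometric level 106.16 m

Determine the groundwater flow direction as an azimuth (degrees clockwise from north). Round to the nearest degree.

326°

∂h/∂x = (106.31 − 105.81) / (604781 − 604496) = +0.001754
∂h/∂y = (106.16 − 105.81) / (4389636 − 4389771) = -0.002593
Flow direction (−∇h) has components (-0.001754 E, +0.002593 N).
Azimuth = atan2(E, N) = atan2(-0.001754, +0.002593) = 325.9° ≈ 326°.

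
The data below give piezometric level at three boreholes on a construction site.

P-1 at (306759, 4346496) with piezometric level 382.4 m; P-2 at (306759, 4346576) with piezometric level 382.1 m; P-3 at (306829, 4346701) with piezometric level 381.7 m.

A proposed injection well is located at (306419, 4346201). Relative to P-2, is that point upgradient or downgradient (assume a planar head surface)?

upgradient

Differences from P-1: to P-2 (Δx, Δy, Δh) = (0, 80, -0.3); to P-3 = (70, 205, -0.7).
Solve a·Δx + b·Δy = Δh: det = 0·205 − 70·80 = -5600.
∂h/∂x = [(-0.3)·205 − (-0.7)·80] / -5600 = +0.0009821
∂h/∂y = [0·(-0.7) − 70·(-0.3)] / -5600 = -0.003750
Head at (306419, 4346201) = 382.4 + (+0.0009821)·(-340) + (-0.003750)·(-295) = 383.17 m.
That is higher than the 382.1 m at P-2, so the point is upgradient.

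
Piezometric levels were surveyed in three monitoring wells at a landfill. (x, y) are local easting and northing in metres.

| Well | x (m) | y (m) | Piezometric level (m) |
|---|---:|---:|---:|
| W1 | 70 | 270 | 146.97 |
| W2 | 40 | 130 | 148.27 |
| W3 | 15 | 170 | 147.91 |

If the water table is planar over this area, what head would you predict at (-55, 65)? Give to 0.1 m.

148.9 m

With h = a·x + b·y + c and W1 as origin, the differences give:
  (-30)·a + (-140)·b = +1.30
  (-55)·a + (-100)·b = +0.94
Eliminate b (×(-100) and ×(-140), subtract): -4700·a = 1.600 → a = ∂h/∂x = -0.0003404
Back-substitute: b = ∂h/∂y = -0.009213.
h(-55, 65) = 146.97 + (-0.0003404)·(-125) + (-0.009213)·(-205) = 146.97 +0.043 +1.889 = 148.901 m.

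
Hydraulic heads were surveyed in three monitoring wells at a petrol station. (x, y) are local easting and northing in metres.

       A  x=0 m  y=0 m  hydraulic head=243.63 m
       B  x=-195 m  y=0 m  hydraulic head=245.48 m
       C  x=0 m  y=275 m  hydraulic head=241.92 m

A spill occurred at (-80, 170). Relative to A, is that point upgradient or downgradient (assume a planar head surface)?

downgradient

∂h/∂x = (245.48 − 243.63) / (-195 − 0) = -0.009487
∂h/∂y = (241.92 − 243.63) / (275 − 0) = -0.006218
Head at (-80, 170) = 243.63 + (-0.009487)·(-80) + (-0.006218)·(170) = 243.33 m.
That is lower than the 243.63 m at A, so the point is downgradient.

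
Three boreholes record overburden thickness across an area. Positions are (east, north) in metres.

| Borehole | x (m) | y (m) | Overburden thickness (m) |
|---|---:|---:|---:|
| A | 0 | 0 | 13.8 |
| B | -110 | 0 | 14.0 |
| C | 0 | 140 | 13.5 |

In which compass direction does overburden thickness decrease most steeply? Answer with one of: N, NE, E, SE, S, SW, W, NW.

∂d/∂x = (14.0 − 13.8) / (-110 − 0) = -0.001818
∂d/∂y = (13.5 − 13.8) / (140 − 0) = -0.002143
Steepest decrease is along −∇f = (+0.001818 E, +0.002143 N) → northeast.

NE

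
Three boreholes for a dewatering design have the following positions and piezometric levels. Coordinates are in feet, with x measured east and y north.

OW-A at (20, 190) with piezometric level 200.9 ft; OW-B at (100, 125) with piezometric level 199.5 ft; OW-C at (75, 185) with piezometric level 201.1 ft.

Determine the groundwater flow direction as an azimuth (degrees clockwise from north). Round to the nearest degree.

192°

Taking OW-A as reference: OW-B−OW-A = (80, -65, -1.4); OW-C−OW-A = (55, -5, +0.2).
Solve a·Δx + b·Δy = Δh: det = 80·(-5) − 55·(-65) = 3175.
∂h/∂x = [(-1.4)·(-5) − (+0.2)·(-65)] / 3175 = +0.006299
∂h/∂y = [80·(+0.2) − 55·(-1.4)] / 3175 = +0.02929
Flow direction (−∇h) has components (-0.006299 E, -0.02929 N).
Azimuth = atan2(E, N) = atan2(-0.006299, -0.02929) = 192.1° ≈ 192°.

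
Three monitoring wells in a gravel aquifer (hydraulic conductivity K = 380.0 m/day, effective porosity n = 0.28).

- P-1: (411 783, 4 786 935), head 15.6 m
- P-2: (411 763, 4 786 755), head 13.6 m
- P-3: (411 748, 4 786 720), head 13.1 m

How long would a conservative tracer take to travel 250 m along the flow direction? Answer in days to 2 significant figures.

Three-point gradient (reference P-1): Δ to P-2 = (-20, -180, -2.0), Δ to P-3 = (-35, -215, -2.5).
∂h/∂x = +0.01000, ∂h/∂y = +0.01000 (det = -2000).
|∇h| = √(0.01000² + 0.01000²) = 0.01414
Seepage velocity v = K·i/n = 380.0 × 0.01414 / 0.28 = 19.19 m/day.
t = 250 / 19.19 = 13.03 days.

13 days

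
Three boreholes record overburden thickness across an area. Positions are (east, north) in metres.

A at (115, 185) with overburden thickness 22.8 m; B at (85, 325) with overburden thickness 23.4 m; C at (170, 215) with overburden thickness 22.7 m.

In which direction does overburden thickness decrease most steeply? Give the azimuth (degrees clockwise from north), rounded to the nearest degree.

133°

Three-point gradient (reference A): Δ to B = (-30, 140, +0.6), Δ to C = (55, 30, -0.1).
∂d/∂x = -0.003721, ∂d/∂y = +0.003488 (det = -8600).
Steepest decrease is along −∇f: components (+0.003721 E, -0.003488 N).
Azimuth = atan2(+0.003721, -0.003488) = 133.2° ≈ 133°.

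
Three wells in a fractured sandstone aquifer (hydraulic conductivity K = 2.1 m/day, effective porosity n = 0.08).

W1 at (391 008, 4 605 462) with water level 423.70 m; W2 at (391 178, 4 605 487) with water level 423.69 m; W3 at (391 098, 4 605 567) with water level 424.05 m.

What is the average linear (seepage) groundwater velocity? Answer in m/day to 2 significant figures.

Three-point gradient (reference W1): Δ to W2 = (170, 25, -0.01), Δ to W3 = (90, 105, +0.35).
∂h/∂x = -0.0006282, ∂h/∂y = +0.003872 (det = 15600).
|∇h| = √(-0.0006282² + 0.003872²) = 0.003923
Seepage velocity v = K·i/n = 2.1 × 0.003923 / 0.08 = 0.103 m/day.

0.10 m/day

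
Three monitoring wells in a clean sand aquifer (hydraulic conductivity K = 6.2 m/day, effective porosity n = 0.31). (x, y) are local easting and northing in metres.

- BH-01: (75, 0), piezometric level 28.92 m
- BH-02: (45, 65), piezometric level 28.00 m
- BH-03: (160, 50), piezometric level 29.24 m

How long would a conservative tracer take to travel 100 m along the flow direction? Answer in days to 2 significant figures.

370 days

Three-point gradient (reference BH-01): Δ to BH-02 = (-30, 65, -0.92), Δ to BH-03 = (85, 50, +0.32).
∂h/∂x = +0.009509, ∂h/∂y = -0.009765 (det = -7025).
|∇h| = √(0.009509² + -0.009765²) = 0.01363
Seepage velocity v = K·i/n = 6.2 × 0.01363 / 0.31 = 0.2726 m/day.
t = 100 / 0.2726 = 366.8 days.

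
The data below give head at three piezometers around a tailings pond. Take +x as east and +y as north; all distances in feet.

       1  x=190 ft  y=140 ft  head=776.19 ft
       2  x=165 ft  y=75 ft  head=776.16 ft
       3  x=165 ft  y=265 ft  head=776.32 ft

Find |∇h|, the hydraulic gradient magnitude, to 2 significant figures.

0.0013

Differences from 1: to 2 (Δx, Δy, Δh) = (-25, -65, -0.03); to 3 = (-25, 125, +0.13).
Determinant of the coordinate differences = (-25)·125 − (-25)·(-65) = -4750.
∂h/∂x = [(-0.03)·125 − (+0.13)·(-65)] / -4750 = -0.0009895
∂h/∂y = [(-25)·(+0.13) − (-25)·(-0.03)] / -4750 = +0.0008421
|∇h| = √(-0.0009895² + 0.0008421²) = 0.001299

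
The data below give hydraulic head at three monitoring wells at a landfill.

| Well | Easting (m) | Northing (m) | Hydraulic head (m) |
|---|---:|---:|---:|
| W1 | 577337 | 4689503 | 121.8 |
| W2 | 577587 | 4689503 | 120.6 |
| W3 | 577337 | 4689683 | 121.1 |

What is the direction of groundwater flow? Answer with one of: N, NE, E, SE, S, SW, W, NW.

NE

∂h/∂x = (120.6 − 121.8) / (577587 − 577337) = -0.004800
∂h/∂y = (121.1 − 121.8) / (4689683 − 4689503) = -0.003889
Flow = −∇h = (+0.004800 east, +0.003889 north), which points northeast.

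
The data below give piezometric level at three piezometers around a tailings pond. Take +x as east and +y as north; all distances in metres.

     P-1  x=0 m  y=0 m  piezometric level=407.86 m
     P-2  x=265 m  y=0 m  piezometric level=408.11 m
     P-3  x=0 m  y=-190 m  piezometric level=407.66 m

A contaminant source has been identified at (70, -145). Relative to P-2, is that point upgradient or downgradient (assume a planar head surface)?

downgradient

∂h/∂x = (408.11 − 407.86) / (265 − 0) = +0.0009434
∂h/∂y = (407.66 − 407.86) / (-190 − 0) = +0.001053
Head at (70, -145) = 407.86 + (+0.0009434)·(70) + (+0.001053)·(-145) = 407.77 m.
That is lower than the 408.11 m at P-2, so the point is downgradient.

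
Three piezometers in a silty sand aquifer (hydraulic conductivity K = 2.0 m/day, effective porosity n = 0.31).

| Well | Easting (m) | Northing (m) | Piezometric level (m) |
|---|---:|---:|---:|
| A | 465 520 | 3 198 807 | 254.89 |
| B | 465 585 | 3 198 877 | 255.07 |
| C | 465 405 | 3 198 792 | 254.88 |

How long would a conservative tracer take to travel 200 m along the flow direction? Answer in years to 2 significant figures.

30 years

With h = a·x + b·y + c and A as origin, the differences give:
  65·a + 70·b = +0.18
  (-115)·a + (-15)·b = -0.01
Eliminate b (×(-15) and ×70, subtract): 7075·a = -2.000 → a = ∂h/∂x = -0.0002827
Back-substitute: b = ∂h/∂y = +0.002834.
|∇h| = √(-0.0002827² + 0.002834²) = 0.002848
Seepage velocity v = K·i/n = 2.0 × 0.002848 / 0.31 = 0.01837 m/day.
t = 200 / 0.01837 = 1.089e+04 days = 29.8 years.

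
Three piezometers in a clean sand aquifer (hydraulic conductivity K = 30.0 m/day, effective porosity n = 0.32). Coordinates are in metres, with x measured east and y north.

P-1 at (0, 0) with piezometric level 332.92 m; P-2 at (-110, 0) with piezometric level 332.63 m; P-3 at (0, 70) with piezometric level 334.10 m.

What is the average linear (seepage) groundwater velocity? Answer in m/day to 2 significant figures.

1.6 m/day

∂h/∂x = (332.63 − 332.92) / (-110 − 0) = +0.002636
∂h/∂y = (334.10 − 332.92) / (70 − 0) = +0.01686
|∇h| = √(0.002636² + 0.01686²) = 0.01706
Seepage velocity v = K·i/n = 30.0 × 0.01706 / 0.32 = 1.599 m/day.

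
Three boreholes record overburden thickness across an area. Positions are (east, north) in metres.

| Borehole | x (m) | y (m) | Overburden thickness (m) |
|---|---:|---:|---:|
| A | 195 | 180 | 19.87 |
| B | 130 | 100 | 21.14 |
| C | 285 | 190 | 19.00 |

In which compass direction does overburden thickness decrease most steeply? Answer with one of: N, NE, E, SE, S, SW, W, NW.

NE

Three-point gradient (reference A): Δ to B = (-65, -80, +1.27), Δ to C = (90, 10, -0.87).
∂d/∂x = -0.008687, ∂d/∂y = -0.008817 (det = 6550).
Steepest decrease is along −∇f = (+0.008687 E, +0.008817 N) → northeast.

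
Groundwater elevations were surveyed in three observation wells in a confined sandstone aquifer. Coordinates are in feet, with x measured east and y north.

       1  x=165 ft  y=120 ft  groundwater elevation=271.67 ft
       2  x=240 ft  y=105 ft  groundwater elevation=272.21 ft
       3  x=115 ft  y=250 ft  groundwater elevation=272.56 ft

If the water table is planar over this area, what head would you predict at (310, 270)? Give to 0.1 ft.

Differences from 1: to 2 (Δx, Δy, Δh) = (75, -15, +0.54); to 3 = (-50, 130, +0.89).
Determinant of the coordinate differences = 75·130 − (-50)·(-15) = 9000.
∂h/∂x = [(+0.54)·130 − (+0.89)·(-15)] / 9000 = +0.009283
∂h/∂y = [75·(+0.89) − (-50)·(+0.54)] / 9000 = +0.01042
h(310, 270) = 271.67 + (+0.009283)·(145) + (+0.01042)·(150) = 271.67 +1.346 +1.562 = 274.579 ft.

274.6 ft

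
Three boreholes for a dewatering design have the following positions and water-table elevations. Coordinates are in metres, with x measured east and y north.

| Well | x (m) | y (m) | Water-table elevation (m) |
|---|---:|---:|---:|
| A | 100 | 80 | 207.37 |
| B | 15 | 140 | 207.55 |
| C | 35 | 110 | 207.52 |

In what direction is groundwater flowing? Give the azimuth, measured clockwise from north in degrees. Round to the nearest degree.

Differences from A: to B (Δx, Δy, Δh) = (-85, 60, +0.18); to C = (-65, 30, +0.15).
Solve a·Δx + b·Δy = Δh: det = (-85)·30 − (-65)·60 = 1350.
∂h/∂x = [(+0.18)·30 − (+0.15)·60] / 1350 = -0.002667
∂h/∂y = [(-85)·(+0.15) − (-65)·(+0.18)] / 1350 = -0.0007778
Flow direction (−∇h) has components (+0.002667 E, +0.0007778 N).
Azimuth = atan2(E, N) = atan2(+0.002667, +0.0007778) = 73.7° ≈ 074°.

074°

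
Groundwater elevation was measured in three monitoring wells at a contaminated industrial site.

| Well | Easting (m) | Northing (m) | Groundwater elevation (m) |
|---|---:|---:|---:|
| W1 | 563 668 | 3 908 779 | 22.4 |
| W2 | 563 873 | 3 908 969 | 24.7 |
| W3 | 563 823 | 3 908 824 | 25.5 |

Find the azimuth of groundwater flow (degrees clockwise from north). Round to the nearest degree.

Differences from W1: to W2 (Δx, Δy, Δh) = (205, 190, +2.3); to W3 = (155, 45, +3.1).
Determinant of the coordinate differences = 205·45 − 155·190 = -20225.
∂h/∂x = [(+2.3)·45 − (+3.1)·190] / -20225 = +0.02400
∂h/∂y = [205·(+3.1) − 155·(+2.3)] / -20225 = -0.01379
Flow direction (−∇h) has components (-0.02400 E, +0.01379 N).
Azimuth = atan2(E, N) = atan2(-0.02400, +0.01379) = 299.9° ≈ 300°.

300°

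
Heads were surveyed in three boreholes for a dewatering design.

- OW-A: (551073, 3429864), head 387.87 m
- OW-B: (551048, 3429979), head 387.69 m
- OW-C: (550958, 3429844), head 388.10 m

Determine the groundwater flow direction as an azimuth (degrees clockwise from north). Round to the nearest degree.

Taking OW-A as reference: OW-B−OW-A = (-25, 115, -0.18); OW-C−OW-A = (-115, -20, +0.23).
Determinant of the coordinate differences = (-25)·(-20) − (-115)·115 = 13725.
∂h/∂x = [(-0.18)·(-20) − (+0.23)·115] / 13725 = -0.001665
∂h/∂y = [(-25)·(+0.23) − (-115)·(-0.18)] / 13725 = -0.001927
Flow direction (−∇h) has components (+0.001665 E, +0.001927 N).
Azimuth = atan2(E, N) = atan2(+0.001665, +0.001927) = 40.8° ≈ 041°.

041°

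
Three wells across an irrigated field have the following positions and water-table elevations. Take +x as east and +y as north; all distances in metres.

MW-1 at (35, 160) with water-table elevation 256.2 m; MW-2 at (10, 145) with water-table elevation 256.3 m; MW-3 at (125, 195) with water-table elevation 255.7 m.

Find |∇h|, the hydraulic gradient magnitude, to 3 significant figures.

Differences from MW-1: to MW-2 (Δx, Δy, Δh) = (-25, -15, +0.1); to MW-3 = (90, 35, -0.5).
Solve a·Δx + b·Δy = Δh: det = (-25)·35 − 90·(-15) = 475.
∂h/∂x = [(+0.1)·35 − (-0.5)·(-15)] / 475 = -0.008421
∂h/∂y = [(-25)·(-0.5) − 90·(+0.1)] / 475 = +0.007368
|∇h| = √(-0.008421² + 0.007368²) = 0.01119

0.0112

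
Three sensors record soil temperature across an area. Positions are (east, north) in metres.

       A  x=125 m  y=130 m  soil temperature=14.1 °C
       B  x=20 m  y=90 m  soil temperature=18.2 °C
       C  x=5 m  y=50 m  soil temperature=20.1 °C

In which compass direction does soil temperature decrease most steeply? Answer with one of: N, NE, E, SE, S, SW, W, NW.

NE

With T = a·x + b·y + c and A as origin, the differences give:
  (-105)·a + (-40)·b = +4.1
  (-120)·a + (-80)·b = +6.0
Eliminate b (×(-80) and ×(-40), subtract): 3600·a = -88.00 → a = ∂T/∂x = -0.02444
Back-substitute: b = ∂T/∂y = -0.03833.
Steepest decrease is along −∇f = (+0.02444 E, +0.03833 N) → northeast.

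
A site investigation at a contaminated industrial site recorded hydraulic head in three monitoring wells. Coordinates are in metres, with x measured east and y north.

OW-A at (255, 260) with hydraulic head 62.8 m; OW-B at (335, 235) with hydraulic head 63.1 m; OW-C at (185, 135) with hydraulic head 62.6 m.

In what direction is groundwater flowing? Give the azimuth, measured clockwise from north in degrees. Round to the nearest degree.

277°

With h = a·x + b·y + c and OW-A as origin, the differences give:
  80·a + (-25)·b = +0.3
  (-70)·a + (-125)·b = -0.2
Eliminate b (×(-125) and ×(-25), subtract): -11750·a = -42.50 → a = ∂h/∂x = +0.003617
Back-substitute: b = ∂h/∂y = -0.0004255.
Flow direction (−∇h) has components (-0.003617 E, +0.0004255 N).
Azimuth = atan2(E, N) = atan2(-0.003617, +0.0004255) = 276.7° ≈ 277°.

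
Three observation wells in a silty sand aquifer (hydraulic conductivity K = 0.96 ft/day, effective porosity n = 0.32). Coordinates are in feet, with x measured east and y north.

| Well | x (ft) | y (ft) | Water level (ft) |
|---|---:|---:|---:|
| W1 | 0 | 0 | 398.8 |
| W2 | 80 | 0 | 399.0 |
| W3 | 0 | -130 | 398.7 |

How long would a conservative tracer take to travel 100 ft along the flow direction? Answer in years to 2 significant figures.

∂h/∂x = (399.0 − 398.8) / (80 − 0) = +0.002500
∂h/∂y = (398.7 − 398.8) / (-130 − 0) = +0.0007692
|∇h| = √(0.002500² + 0.0007692²) = 0.002616
Seepage velocity v = K·i/n = 0.96 × 0.002616 / 0.32 = 0.007848 ft/day.
t = 100 / 0.007848 = 1.274e+04 days = 34.9 years.

35 years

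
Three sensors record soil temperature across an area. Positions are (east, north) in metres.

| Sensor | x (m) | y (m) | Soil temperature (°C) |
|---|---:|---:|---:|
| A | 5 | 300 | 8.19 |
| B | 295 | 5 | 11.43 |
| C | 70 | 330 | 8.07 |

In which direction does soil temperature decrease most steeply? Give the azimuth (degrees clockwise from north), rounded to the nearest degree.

Differences from A: to B (Δx, Δy, Δh) = (290, -295, +3.24); to C = (65, 30, -0.12).
Solve a·Δx + b·Δy = ΔT: det = 290·30 − 65·(-295) = 27875.
∂T/∂x = [(+3.24)·30 − (-0.12)·(-295)] / 27875 = +0.002217
∂T/∂y = [290·(-0.12) − 65·(+3.24)] / 27875 = -0.008804
Steepest decrease is along −∇f: components (-0.002217 E, +0.008804 N).
Azimuth = atan2(-0.002217, +0.008804) = 345.9° ≈ 346°.

346°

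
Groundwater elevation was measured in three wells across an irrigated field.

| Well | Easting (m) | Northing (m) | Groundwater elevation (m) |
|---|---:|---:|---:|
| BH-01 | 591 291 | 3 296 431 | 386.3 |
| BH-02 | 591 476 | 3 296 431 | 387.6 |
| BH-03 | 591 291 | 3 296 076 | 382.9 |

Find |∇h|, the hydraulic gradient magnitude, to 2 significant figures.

∂h/∂x = (387.6 − 386.3) / (591476 − 591291) = +0.007027
∂h/∂y = (382.9 − 386.3) / (3296076 − 3296431) = +0.009577
|∇h| = √(0.007027² + 0.009577²) = 0.01188

0.012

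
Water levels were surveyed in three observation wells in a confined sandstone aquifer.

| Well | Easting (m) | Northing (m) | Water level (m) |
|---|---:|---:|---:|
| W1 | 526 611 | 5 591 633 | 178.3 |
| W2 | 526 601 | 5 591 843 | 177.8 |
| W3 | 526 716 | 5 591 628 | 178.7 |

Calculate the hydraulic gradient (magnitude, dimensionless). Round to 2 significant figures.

0.0043

With h = a·x + b·y + c and W1 as origin, the differences give:
  (-10)·a + 210·b = -0.5
  105·a + (-5)·b = +0.4
Eliminate b (×(-5) and ×210, subtract): -22000·a = -81.50 → a = ∂h/∂x = +0.003705
Back-substitute: b = ∂h/∂y = -0.002205.
|∇h| = √(0.003705² + -0.002205²) = 0.004312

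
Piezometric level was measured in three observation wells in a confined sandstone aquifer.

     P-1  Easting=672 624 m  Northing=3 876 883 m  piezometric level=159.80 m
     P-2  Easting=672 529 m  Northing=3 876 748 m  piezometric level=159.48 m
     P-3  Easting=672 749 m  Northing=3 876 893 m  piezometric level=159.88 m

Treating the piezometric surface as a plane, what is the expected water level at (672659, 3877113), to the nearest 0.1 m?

160.3 m

Taking P-1 as reference: P-2−P-1 = (-95, -135, -0.32); P-3−P-1 = (125, 10, +0.08).
Solve a·Δx + b·Δy = Δh: det = (-95)·10 − 125·(-135) = 15925.
∂h/∂x = [(-0.32)·10 − (+0.08)·(-135)] / 15925 = +0.0004772
∂h/∂y = [(-95)·(+0.08) − 125·(-0.32)] / 15925 = +0.002035
h(672659, 3877113) = 159.80 + (+0.0004772)·(35) + (+0.002035)·(230) = 159.80 +0.017 +0.468 = 160.285 m.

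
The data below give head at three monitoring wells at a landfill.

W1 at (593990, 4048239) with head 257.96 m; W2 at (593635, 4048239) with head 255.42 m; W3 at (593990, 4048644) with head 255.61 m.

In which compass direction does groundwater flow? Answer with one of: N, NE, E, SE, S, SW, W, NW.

∂h/∂x = (255.42 − 257.96) / (593635 − 593990) = +0.007155
∂h/∂y = (255.61 − 257.96) / (4048644 − 4048239) = -0.005802
Flow = −∇h = (-0.007155 east, +0.005802 north), which points northwest.

NW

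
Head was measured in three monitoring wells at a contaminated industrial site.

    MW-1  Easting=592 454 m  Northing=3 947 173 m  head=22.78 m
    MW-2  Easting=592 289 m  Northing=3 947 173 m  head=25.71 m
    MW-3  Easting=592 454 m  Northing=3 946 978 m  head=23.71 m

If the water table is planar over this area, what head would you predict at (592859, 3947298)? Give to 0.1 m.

15.0 m

∂h/∂x = (25.71 − 22.78) / (592289 − 592454) = -0.01776
∂h/∂y = (23.71 − 22.78) / (3946978 − 3947173) = -0.004769
h(592859, 3947298) = 22.78 + (-0.01776)·(405) + (-0.004769)·(125) = 22.78 -7.192 -0.596 = 14.992 m.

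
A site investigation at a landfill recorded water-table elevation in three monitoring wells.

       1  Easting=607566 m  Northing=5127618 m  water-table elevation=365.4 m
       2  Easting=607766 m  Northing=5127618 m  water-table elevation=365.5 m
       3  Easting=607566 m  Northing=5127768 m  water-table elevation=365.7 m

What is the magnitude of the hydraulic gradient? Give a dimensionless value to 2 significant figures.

0.0021

∂h/∂x = (365.5 − 365.4) / (607766 − 607566) = +0.0005000
∂h/∂y = (365.7 − 365.4) / (5127768 − 5127618) = +0.002000
|∇h| = √(0.0005000² + 0.002000²) = 0.002062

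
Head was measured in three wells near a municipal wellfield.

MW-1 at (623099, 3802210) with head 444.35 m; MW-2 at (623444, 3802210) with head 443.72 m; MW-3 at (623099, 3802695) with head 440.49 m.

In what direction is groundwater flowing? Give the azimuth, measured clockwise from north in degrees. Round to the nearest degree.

013°

∂h/∂x = (443.72 − 444.35) / (623444 − 623099) = -0.001826
∂h/∂y = (440.49 − 444.35) / (3802695 − 3802210) = -0.007959
Flow direction (−∇h) has components (+0.001826 E, +0.007959 N).
Azimuth = atan2(E, N) = atan2(+0.001826, +0.007959) = 12.9° ≈ 013°.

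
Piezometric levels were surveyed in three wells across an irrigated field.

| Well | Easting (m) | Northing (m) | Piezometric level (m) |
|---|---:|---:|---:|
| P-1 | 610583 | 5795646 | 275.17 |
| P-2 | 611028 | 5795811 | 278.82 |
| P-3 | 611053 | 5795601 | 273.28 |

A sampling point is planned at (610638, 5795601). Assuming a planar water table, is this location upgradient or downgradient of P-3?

With h = a·x + b·y + c and P-1 as origin, the differences give:
  445·a + 165·b = +3.65
  470·a + (-45)·b = -1.89
Eliminate b (×(-45) and ×165, subtract): -97575·a = 147.600 → a = ∂h/∂x = -0.001513
Back-substitute: b = ∂h/∂y = +0.02620.
Head at (610638, 5795601) = 275.17 + (-0.001513)·(55) + (+0.02620)·(-45) = 273.91 m.
That is higher than the 273.28 m at P-3, so the point is upgradient.

upgradient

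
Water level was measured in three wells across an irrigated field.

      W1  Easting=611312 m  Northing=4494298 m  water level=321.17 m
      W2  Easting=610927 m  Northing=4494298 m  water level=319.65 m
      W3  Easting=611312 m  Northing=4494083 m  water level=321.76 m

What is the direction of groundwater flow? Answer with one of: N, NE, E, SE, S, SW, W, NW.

NW

∂h/∂x = (319.65 − 321.17) / (610927 − 611312) = +0.003948
∂h/∂y = (321.76 − 321.17) / (4494083 − 4494298) = -0.002744
Flow = −∇h = (-0.003948 east, +0.002744 north), which points northwest.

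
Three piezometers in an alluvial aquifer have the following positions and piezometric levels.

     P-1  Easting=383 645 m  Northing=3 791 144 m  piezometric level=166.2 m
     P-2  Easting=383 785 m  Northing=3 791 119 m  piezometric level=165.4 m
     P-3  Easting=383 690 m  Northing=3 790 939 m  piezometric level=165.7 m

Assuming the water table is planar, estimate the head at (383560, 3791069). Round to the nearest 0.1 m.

166.6 m

Differences from P-1: to P-2 (Δx, Δy, Δh) = (140, -25, -0.8); to P-3 = (45, -205, -0.5).
Solve a·Δx + b·Δy = Δh: det = 140·(-205) − 45·(-25) = -27575.
∂h/∂x = [(-0.8)·(-205) − (-0.5)·(-25)] / -27575 = -0.005494
∂h/∂y = [140·(-0.5) − 45·(-0.8)] / -27575 = +0.001233
h(383560, 3791069) = 166.2 + (-0.005494)·(-85) + (+0.001233)·(-75) = 166.2 +0.467 -0.092 = 166.575 m.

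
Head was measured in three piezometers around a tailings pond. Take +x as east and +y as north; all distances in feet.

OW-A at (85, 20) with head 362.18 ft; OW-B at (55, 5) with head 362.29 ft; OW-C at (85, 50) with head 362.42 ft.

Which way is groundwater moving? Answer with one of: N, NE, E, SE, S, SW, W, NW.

SE

Differences from OW-A: to OW-B (Δx, Δy, Δh) = (-30, -15, +0.11); to OW-C = (0, 30, +0.24).
Determinant of the coordinate differences = (-30)·30 − 0·(-15) = -900.
∂h/∂x = [(+0.11)·30 − (+0.24)·(-15)] / -900 = -0.007667
∂h/∂y = [(-30)·(+0.24) − 0·(+0.11)] / -900 = +0.008000
Flow = −∇h = (+0.007667 east, -0.008000 north), which points southeast.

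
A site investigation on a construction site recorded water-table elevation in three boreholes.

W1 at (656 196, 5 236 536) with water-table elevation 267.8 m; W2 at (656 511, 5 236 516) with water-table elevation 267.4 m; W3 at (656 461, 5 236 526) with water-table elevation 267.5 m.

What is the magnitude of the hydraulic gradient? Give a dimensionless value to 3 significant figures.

0.00543

Differences from W1: to W2 (Δx, Δy, Δh) = (315, -20, -0.4); to W3 = (265, -10, -0.3).
Solve a·Δx + b·Δy = Δh: det = 315·(-10) − 265·(-20) = 2150.
∂h/∂x = [(-0.4)·(-10) − (-0.3)·(-20)] / 2150 = -0.0009302
∂h/∂y = [315·(-0.3) − 265·(-0.4)] / 2150 = +0.005349
|∇h| = √(-0.0009302² + 0.005349²) = 0.005429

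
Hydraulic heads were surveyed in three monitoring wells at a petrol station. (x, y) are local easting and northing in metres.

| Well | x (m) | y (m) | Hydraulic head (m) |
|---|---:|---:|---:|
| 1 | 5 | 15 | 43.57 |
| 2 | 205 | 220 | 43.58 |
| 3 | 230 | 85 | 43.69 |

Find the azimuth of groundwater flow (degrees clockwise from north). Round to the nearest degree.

Taking 1 as reference: 2−1 = (200, 205, +0.01); 3−1 = (225, 70, +0.12).
Determinant of the coordinate differences = 200·70 − 225·205 = -32125.
∂h/∂x = [(+0.01)·70 − (+0.12)·205] / -32125 = +0.0007440
∂h/∂y = [200·(+0.12) − 225·(+0.01)] / -32125 = -0.0006770
Flow direction (−∇h) has components (-0.0007440 E, +0.0006770 N).
Azimuth = atan2(E, N) = atan2(-0.0007440, +0.0006770) = 312.3° ≈ 312°.

312°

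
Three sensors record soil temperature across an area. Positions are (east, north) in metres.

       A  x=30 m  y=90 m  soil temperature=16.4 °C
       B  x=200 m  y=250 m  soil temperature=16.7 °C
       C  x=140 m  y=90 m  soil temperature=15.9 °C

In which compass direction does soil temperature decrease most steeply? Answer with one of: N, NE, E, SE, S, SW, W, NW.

SE

With T = a·x + b·y + c and A as origin, the differences give:
  170·a + 160·b = +0.3
  110·a + 0·b = -0.5
Eliminate b (×0 and ×160, subtract): -17600·a = 80.00 → a = ∂T/∂x = -0.004545
Back-substitute: b = ∂T/∂y = +0.006705.
Steepest decrease is along −∇f = (+0.004545 E, -0.006705 N) → southeast.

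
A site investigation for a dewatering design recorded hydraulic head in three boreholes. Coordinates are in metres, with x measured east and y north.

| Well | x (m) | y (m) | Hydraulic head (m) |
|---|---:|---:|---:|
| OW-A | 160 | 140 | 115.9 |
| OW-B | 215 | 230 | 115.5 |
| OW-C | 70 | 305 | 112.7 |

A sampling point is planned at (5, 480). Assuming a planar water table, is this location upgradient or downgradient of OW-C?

downgradient

Differences from OW-A: to OW-B (Δx, Δy, Δh) = (55, 90, -0.4); to OW-C = (-90, 165, -3.2).
Determinant of the coordinate differences = 55·165 − (-90)·90 = 17175.
∂h/∂x = [(-0.4)·165 − (-3.2)·90] / 17175 = +0.01293
∂h/∂y = [55·(-3.2) − (-90)·(-0.4)] / 17175 = -0.01234
Head at (5, 480) = 115.9 + (+0.01293)·(-155) + (-0.01234)·(340) = 109.70 m.
That is lower than the 112.7 m at OW-C, so the point is downgradient.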